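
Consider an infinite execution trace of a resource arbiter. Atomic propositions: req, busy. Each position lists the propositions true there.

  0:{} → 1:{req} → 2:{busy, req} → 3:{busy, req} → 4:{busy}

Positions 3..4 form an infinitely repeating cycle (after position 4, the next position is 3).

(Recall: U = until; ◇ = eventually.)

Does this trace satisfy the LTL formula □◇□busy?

Yes

◇□busy holds at every position 0..4, and those are all positions ever visited, so □◇□busy holds.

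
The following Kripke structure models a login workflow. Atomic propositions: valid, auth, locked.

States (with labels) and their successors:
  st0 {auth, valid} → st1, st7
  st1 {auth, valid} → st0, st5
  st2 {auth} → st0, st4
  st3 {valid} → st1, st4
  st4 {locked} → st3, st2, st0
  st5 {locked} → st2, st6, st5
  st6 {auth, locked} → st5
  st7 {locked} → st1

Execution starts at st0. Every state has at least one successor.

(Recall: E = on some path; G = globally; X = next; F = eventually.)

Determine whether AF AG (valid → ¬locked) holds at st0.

States satisfying AG (valid → ¬locked): {st0, st1, st2, st3, st4, st5, st6, st7}.
States satisfying AF AG (valid → ¬locked): {st0, st1, st2, st3, st4, st5, st6, st7}.
st0 ∈ Sat(AF AG (valid → ¬locked)).

Satisfied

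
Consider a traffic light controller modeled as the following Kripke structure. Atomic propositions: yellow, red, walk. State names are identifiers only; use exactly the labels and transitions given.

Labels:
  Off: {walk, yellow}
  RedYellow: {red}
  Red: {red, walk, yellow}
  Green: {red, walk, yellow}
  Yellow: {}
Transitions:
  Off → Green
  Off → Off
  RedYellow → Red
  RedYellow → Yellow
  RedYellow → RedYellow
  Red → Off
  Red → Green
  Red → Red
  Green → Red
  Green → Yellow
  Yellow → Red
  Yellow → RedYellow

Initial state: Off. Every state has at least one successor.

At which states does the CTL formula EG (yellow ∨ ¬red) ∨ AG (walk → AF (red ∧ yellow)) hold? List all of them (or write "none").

{Off, Red, Green, Yellow}

States satisfying yellow ∨ ¬red: {Off, Red, Green, Yellow}.
States satisfying EG (yellow ∨ ¬red): {Off, Red, Green, Yellow}.
States satisfying walk → AF (red ∧ yellow): {RedYellow, Red, Green, Yellow}.
States satisfying AG (walk → AF (red ∧ yellow)): ∅.
States satisfying EG (yellow ∨ ¬red) ∨ AG (walk → AF (red ∧ yellow)): {Off, Red, Green, Yellow}.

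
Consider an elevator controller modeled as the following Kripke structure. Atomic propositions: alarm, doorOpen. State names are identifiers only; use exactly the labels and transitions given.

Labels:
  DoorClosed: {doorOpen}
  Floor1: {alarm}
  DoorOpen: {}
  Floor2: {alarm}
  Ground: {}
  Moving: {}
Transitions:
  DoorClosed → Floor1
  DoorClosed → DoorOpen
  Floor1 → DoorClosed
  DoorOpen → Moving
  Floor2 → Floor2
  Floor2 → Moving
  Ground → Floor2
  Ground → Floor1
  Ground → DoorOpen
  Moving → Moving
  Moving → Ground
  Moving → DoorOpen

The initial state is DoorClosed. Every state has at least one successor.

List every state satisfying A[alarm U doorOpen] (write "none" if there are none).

States satisfying alarm: {Floor1, Floor2}.
States satisfying doorOpen: {DoorClosed}.
States satisfying A[alarm U doorOpen]: {DoorClosed, Floor1}.

{DoorClosed, Floor1}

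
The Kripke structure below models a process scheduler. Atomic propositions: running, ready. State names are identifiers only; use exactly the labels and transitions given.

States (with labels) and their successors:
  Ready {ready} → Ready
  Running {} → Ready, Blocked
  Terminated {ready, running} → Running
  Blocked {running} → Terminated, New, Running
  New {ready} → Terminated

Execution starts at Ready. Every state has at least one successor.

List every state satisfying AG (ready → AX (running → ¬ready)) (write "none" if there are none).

States satisfying ready → AX (running → ¬ready): {Ready, Running, Terminated, Blocked}.
States satisfying AG (ready → AX (running → ¬ready)): {Ready}.

{Ready}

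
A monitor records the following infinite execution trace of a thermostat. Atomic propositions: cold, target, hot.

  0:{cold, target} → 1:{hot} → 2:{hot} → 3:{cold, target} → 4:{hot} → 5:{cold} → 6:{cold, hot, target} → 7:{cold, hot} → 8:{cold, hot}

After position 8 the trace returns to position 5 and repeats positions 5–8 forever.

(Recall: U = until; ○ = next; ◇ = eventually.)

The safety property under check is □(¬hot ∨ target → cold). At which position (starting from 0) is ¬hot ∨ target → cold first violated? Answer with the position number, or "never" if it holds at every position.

¬hot ∨ target → cold holds at every position 0..8, and those are all the positions the trace ever visits, so the invariant □(¬hot ∨ target → cold) is never violated.

never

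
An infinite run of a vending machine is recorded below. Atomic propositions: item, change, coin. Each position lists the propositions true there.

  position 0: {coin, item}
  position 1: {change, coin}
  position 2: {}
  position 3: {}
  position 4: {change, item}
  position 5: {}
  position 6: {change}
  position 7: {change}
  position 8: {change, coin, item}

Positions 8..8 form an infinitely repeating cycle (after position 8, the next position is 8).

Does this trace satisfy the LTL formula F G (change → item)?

Satisfied

G (change → item) holds at position 8, which is reachable from 0, so F G (change → item) holds.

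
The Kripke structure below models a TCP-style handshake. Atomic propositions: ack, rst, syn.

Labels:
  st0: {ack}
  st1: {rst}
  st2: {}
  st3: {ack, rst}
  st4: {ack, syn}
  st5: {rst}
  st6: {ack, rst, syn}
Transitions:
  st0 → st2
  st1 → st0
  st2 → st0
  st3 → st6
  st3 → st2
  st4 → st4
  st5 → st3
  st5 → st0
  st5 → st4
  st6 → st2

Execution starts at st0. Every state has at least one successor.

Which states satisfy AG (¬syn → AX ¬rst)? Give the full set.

States satisfying ¬syn → AX ¬rst: {st0, st1, st2, st4, st6}.
States satisfying AG (¬syn → AX ¬rst): {st0, st1, st2, st4, st6}.

{st0, st1, st2, st4, st6}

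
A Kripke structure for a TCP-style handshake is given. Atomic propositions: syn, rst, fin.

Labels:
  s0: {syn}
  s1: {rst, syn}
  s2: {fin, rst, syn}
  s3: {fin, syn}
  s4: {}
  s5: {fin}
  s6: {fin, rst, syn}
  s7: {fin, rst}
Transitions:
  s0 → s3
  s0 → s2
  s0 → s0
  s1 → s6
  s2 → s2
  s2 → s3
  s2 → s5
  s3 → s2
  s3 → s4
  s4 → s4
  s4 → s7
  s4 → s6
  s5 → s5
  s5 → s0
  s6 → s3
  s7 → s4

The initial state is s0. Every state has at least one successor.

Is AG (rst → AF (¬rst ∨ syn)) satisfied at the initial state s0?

States satisfying rst → AF (¬rst ∨ syn): {s0, s1, s2, s3, s4, s5, s6, s7}.
States satisfying AG (rst → AF (¬rst ∨ syn)): {s0, s1, s2, s3, s4, s5, s6, s7}.
Every state reachable from s0 satisfies rst → AF (¬rst ∨ syn).
s0 ∈ Sat(AG (rst → AF (¬rst ∨ syn))).

Satisfied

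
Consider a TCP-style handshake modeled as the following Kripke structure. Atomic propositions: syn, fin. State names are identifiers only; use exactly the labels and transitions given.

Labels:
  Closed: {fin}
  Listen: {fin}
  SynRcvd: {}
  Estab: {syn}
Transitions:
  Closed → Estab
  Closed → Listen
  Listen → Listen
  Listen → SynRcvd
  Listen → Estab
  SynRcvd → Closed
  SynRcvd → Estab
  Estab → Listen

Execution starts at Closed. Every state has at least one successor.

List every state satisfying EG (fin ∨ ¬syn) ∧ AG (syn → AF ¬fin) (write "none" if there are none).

{Closed, Listen, SynRcvd}

States satisfying fin ∨ ¬syn: {Closed, Listen, SynRcvd}.
States satisfying EG (fin ∨ ¬syn): {Closed, Listen, SynRcvd}.
States satisfying syn → AF ¬fin: {Closed, Listen, SynRcvd, Estab}.
States satisfying AG (syn → AF ¬fin): {Closed, Listen, SynRcvd, Estab}.
States satisfying EG (fin ∨ ¬syn) ∧ AG (syn → AF ¬fin): {Closed, Listen, SynRcvd}.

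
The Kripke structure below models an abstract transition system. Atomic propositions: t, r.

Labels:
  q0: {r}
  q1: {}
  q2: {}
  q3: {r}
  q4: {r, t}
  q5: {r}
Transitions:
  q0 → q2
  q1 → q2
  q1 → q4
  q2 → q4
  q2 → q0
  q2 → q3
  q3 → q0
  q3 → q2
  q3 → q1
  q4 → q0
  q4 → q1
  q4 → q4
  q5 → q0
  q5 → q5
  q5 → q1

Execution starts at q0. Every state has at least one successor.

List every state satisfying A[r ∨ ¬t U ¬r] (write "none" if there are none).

{q0, q1, q2, q3}

States satisfying r ∨ ¬t: {q0, q1, q2, q3, q4, q5}.
States satisfying ¬r: {q1, q2}.
States satisfying A[r ∨ ¬t U ¬r]: {q0, q1, q2, q3}.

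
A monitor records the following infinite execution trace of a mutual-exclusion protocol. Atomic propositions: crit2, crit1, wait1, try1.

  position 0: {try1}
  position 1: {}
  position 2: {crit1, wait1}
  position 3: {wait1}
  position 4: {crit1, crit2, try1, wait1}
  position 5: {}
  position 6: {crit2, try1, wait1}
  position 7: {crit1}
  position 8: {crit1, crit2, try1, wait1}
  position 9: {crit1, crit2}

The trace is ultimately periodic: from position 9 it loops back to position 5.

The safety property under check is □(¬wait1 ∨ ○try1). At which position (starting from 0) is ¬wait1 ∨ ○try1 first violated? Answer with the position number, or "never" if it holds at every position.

2

Check ¬wait1 ∨ ○try1 at each position in order: 0 ✓, 1 ✓.
At position 2 the labels are {crit1, wait1} and the next position 3 has {wait1}, so ¬wait1 ∨ ○try1 is false there. This is the first violation.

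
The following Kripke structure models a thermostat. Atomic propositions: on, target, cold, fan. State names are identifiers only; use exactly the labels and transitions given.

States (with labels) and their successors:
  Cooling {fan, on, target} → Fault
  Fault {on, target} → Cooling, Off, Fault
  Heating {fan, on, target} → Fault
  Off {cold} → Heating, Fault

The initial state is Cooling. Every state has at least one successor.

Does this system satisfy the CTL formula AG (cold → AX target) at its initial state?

States satisfying cold → AX target: {Cooling, Fault, Heating, Off}.
States satisfying AG (cold → AX target): {Cooling, Fault, Heating, Off}.
Every state reachable from Cooling satisfies cold → AX target.
Cooling ∈ Sat(AG (cold → AX target)).

Holds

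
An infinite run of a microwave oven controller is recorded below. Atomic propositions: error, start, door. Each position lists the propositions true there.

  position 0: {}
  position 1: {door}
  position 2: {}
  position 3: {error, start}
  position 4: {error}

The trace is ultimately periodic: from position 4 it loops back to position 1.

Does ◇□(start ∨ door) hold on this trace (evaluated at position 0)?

Does not hold

□(start ∨ door) is false at every position 0..4, so it never becomes true and ◇□(start ∨ door) fails.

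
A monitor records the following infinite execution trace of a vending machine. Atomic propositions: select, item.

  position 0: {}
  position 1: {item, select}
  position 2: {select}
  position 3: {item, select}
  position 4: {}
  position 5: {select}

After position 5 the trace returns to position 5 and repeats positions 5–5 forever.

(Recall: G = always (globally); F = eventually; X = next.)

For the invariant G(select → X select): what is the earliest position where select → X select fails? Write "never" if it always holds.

Check select → X select at each position in order: 0 ✓, 1 ✓, 2 ✓.
At position 3 the labels are {item, select} and the next position 4 has {}, so select → X select is false there. This is the first violation.

3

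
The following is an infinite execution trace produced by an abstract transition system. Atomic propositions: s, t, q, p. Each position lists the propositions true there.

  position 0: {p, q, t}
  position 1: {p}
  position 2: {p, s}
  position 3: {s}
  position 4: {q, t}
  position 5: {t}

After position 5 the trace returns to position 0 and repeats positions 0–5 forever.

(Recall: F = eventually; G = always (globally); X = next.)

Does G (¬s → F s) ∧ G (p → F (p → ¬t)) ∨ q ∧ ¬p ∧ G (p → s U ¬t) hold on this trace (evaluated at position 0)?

At position 0: G (¬s → F s) ∧ G (p → F (p → ¬t)) is true; q ∧ ¬p ∧ G (p → s U ¬t) is false; so G (¬s → F s) ∧ G (p → F (p → ¬t)) ∨ q ∧ ¬p ∧ G (p → s U ¬t) is true.

Satisfied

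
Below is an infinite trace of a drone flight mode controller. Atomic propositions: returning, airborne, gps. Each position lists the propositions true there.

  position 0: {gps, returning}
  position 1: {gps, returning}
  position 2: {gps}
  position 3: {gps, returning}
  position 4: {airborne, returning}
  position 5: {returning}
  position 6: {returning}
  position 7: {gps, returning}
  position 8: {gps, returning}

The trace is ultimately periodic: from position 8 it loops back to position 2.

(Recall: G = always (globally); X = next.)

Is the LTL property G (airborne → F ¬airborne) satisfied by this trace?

airborne → F ¬airborne holds at every position 0..8, and those are all positions ever visited, so G (airborne → F ¬airborne) holds.
Positions where airborne holds: 4.
Check F ¬airborne at each: 4→ok.

Satisfied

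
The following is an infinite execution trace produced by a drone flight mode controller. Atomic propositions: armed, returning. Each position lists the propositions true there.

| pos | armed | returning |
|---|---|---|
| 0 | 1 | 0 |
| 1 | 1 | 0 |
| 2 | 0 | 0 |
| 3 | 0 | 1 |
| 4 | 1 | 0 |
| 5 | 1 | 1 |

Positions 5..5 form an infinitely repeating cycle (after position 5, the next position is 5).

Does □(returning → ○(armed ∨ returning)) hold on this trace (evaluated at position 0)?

Satisfied

returning → ○(armed ∨ returning) holds at every position 0..5, and those are all positions ever visited, so □(returning → ○(armed ∨ returning)) holds.
Positions where returning holds: 3, 5.
Check ○(armed ∨ returning) at each: 3→ok, 5→ok.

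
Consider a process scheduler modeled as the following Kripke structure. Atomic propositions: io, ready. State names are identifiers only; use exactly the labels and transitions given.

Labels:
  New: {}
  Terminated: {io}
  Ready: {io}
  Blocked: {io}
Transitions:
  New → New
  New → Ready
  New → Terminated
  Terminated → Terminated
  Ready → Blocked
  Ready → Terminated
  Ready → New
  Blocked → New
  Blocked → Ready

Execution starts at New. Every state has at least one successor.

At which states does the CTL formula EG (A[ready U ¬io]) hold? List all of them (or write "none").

{New}

States satisfying A[ready U ¬io]: {New}.
States satisfying EG (A[ready U ¬io]): {New}.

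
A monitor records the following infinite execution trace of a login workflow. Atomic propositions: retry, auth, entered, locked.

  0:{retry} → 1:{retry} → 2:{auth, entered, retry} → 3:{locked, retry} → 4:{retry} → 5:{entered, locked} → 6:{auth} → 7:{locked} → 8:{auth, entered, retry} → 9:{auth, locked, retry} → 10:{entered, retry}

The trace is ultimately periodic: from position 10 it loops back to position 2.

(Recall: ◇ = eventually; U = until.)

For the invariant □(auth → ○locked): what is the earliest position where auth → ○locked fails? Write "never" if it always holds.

Check auth → ○locked at each position in order: 0 ✓, 1 ✓, 2 ✓, 3 ✓, 4 ✓, 5 ✓, 6 ✓, 7 ✓, 8 ✓.
At position 9 the labels are {auth, locked, retry} and the next position 10 has {entered, retry}, so auth → ○locked is false there. This is the first violation.

9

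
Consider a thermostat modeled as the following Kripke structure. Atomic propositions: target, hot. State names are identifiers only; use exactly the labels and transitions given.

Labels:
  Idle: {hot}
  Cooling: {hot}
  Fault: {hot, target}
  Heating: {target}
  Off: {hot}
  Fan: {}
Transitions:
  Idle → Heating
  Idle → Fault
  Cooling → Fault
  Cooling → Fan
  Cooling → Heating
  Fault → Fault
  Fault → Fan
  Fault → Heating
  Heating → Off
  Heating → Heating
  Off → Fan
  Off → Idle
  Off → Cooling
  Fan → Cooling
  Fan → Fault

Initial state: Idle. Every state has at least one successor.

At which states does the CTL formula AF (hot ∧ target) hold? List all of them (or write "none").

{Fault}

States satisfying hot ∧ target: {Fault}.
States satisfying AF (hot ∧ target): {Fault}.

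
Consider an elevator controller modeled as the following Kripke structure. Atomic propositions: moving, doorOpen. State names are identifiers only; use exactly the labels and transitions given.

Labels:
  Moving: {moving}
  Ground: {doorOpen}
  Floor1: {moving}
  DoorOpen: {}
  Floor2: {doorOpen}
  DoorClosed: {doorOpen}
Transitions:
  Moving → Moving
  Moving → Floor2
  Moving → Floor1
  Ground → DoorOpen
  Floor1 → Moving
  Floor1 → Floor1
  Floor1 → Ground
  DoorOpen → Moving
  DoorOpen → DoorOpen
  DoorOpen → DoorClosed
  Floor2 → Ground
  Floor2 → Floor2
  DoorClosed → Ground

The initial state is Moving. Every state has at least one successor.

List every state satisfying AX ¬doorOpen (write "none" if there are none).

States satisfying ¬doorOpen: {Moving, Floor1, DoorOpen}.
States satisfying AX ¬doorOpen: {Ground}.

{Ground}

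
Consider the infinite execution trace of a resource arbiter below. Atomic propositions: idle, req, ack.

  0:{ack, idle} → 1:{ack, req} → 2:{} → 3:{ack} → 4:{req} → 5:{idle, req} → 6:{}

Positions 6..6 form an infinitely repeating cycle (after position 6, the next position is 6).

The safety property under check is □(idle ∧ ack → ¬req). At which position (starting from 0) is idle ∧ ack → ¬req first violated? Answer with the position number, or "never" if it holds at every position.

idle ∧ ack → ¬req holds at every position 0..6, and those are all the positions the trace ever visits, so the invariant □(idle ∧ ack → ¬req) is never violated.

never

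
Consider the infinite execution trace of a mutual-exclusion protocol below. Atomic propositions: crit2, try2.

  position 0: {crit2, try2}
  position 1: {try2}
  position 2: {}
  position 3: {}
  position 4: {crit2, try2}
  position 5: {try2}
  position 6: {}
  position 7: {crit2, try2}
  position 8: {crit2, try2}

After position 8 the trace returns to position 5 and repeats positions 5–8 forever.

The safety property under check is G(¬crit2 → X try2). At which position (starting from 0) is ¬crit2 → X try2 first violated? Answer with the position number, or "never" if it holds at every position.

1

Check ¬crit2 → X try2 at each position in order: 0 ✓.
At position 1 the labels are {try2} and the next position 2 has {}, so ¬crit2 → X try2 is false there. This is the first violation.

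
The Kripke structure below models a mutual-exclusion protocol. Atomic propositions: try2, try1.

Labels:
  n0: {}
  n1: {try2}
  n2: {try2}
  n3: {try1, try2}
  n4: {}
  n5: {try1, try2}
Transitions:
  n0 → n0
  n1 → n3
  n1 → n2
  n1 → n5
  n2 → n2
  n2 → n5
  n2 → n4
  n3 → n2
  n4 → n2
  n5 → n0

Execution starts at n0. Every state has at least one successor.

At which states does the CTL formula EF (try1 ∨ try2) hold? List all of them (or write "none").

{n1, n2, n3, n4, n5}

States satisfying try1 ∨ try2: {n1, n2, n3, n5}.
States satisfying EF (try1 ∨ try2): {n1, n2, n3, n4, n5}.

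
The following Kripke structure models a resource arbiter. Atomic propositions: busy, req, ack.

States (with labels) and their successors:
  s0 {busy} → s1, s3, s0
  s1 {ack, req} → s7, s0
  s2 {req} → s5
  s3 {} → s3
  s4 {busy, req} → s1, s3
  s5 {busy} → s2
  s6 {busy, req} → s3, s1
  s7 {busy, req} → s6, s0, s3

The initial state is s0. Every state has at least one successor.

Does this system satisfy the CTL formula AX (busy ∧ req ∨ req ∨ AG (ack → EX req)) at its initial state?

States satisfying busy ∧ req ∨ req ∨ AG (ack → EX req): {s0, s1, s2, s3, s4, s5, s6, s7}.
States satisfying AX (busy ∧ req ∨ req ∨ AG (ack → EX req)): {s0, s1, s2, s3, s4, s5, s6, s7}.
s0 ∈ Sat(AX (busy ∧ req ∨ req ∨ AG (ack → EX req))).

Satisfied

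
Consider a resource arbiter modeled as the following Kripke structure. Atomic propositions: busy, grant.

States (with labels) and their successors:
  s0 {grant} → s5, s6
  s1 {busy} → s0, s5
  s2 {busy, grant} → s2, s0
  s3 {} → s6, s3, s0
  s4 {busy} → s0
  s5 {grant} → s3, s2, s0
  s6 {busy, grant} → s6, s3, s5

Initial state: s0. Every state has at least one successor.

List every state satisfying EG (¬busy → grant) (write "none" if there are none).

States satisfying ¬busy → grant: {s0, s1, s2, s4, s5, s6}.
States satisfying EG (¬busy → grant): {s0, s1, s2, s4, s5, s6}.

{s0, s1, s2, s4, s5, s6}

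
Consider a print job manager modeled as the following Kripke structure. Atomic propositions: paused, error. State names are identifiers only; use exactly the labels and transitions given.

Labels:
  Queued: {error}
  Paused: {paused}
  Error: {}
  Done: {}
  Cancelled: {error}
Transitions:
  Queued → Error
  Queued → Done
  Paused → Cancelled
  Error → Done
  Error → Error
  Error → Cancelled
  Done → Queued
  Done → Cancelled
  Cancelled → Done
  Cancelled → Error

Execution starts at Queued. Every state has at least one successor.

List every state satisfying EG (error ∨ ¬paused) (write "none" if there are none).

States satisfying error ∨ ¬paused: {Queued, Error, Done, Cancelled}.
States satisfying EG (error ∨ ¬paused): {Queued, Error, Done, Cancelled}.

{Queued, Error, Done, Cancelled}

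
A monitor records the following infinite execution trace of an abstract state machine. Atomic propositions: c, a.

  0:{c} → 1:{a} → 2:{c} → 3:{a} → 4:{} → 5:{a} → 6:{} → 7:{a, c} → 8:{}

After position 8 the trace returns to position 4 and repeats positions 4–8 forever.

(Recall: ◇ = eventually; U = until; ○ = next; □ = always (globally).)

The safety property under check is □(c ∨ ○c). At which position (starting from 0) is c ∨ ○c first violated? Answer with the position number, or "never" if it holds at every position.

3

Check c ∨ ○c at each position in order: 0 ✓, 1 ✓, 2 ✓.
At position 3 the labels are {a} and the next position 4 has {}, so c ∨ ○c is false there. This is the first violation.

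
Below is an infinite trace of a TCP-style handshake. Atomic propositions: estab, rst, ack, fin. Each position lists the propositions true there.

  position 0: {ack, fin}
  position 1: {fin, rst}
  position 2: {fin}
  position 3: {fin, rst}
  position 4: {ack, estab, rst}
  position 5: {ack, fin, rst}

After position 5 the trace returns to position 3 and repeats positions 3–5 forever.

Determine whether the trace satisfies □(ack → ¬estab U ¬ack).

Violated

ack → ¬estab U ¬ack must hold at every position from 0 onward. It fails at position 4, so □(ack → ¬estab U ¬ack) is false.
Positions where ack holds: 0, 4, 5.
Check ¬estab U ¬ack at each: 0→ok, 4→fails, 5→ok.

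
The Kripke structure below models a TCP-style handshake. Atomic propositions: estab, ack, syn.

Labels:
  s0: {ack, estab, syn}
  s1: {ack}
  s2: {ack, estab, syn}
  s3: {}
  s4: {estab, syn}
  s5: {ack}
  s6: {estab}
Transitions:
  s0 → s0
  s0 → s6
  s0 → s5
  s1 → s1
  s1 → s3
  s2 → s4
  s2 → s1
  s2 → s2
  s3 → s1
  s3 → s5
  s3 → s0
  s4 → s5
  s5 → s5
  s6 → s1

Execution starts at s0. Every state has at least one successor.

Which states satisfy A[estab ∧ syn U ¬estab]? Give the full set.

{s1, s3, s4, s5}

States satisfying estab ∧ syn: {s0, s2, s4}.
States satisfying ¬estab: {s1, s3, s5}.
States satisfying A[estab ∧ syn U ¬estab]: {s1, s3, s4, s5}.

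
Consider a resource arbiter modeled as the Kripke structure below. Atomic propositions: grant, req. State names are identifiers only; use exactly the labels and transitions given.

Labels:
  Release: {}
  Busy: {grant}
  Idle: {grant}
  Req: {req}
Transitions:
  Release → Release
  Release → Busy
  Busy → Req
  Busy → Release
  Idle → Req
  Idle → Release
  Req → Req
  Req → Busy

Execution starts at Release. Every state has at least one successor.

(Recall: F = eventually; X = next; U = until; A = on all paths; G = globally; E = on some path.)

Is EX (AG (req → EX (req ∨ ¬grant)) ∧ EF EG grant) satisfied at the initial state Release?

States satisfying AG (req → EX (req ∨ ¬grant)) ∧ EF EG grant: ∅.
States satisfying EX (AG (req → EX (req ∨ ¬grant)) ∧ EF EG grant): ∅.
No suitable path/successor from Release witnesses the formula.
Release ∉ Sat(EX (AG (req → EX (req ∨ ¬grant)) ∧ EF EG grant)).

Violated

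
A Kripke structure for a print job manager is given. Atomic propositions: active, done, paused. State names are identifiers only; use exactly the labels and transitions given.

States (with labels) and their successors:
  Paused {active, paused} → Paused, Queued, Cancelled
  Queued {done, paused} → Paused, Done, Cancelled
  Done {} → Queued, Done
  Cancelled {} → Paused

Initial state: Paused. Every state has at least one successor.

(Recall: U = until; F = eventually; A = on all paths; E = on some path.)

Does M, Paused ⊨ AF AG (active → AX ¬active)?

Violated

States satisfying AG (active → AX ¬active): ∅.
States satisfying AF AG (active → AX ¬active): ∅.
There is a path from Paused along which AG (active → AX ¬active) never holds.
Paused ∉ Sat(AF AG (active → AX ¬active)).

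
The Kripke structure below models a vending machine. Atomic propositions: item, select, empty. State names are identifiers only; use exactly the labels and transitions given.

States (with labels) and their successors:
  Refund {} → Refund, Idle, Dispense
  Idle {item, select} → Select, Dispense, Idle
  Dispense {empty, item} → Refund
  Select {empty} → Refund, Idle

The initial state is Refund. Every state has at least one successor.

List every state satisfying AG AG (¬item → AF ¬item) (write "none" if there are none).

{Refund, Idle, Dispense, Select}

States satisfying AG (¬item → AF ¬item): {Refund, Idle, Dispense, Select}.
States satisfying AG AG (¬item → AF ¬item): {Refund, Idle, Dispense, Select}.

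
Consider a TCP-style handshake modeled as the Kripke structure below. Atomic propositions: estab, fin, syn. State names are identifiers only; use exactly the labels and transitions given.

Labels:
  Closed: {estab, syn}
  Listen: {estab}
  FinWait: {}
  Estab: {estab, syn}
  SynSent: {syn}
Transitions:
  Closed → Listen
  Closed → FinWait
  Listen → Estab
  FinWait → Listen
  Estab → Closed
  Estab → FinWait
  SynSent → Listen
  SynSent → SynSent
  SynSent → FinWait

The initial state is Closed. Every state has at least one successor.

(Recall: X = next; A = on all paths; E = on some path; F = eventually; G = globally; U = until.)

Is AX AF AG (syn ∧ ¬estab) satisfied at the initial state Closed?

States satisfying AF AG (syn ∧ ¬estab): ∅.
States satisfying AX AF AG (syn ∧ ¬estab): ∅.
Closed ∉ Sat(AX AF AG (syn ∧ ¬estab)).

Does not hold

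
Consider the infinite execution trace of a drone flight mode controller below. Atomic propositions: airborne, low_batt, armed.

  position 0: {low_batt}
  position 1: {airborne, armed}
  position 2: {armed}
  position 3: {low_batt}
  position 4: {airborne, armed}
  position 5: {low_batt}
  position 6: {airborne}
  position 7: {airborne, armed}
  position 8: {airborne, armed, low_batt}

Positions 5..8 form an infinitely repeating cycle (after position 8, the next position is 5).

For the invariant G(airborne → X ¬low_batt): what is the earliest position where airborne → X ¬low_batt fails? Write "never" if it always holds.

4

Check airborne → X ¬low_batt at each position in order: 0 ✓, 1 ✓, 2 ✓, 3 ✓.
At position 4 the labels are {airborne, armed} and the next position 5 has {low_batt}, so airborne → X ¬low_batt is false there. This is the first violation.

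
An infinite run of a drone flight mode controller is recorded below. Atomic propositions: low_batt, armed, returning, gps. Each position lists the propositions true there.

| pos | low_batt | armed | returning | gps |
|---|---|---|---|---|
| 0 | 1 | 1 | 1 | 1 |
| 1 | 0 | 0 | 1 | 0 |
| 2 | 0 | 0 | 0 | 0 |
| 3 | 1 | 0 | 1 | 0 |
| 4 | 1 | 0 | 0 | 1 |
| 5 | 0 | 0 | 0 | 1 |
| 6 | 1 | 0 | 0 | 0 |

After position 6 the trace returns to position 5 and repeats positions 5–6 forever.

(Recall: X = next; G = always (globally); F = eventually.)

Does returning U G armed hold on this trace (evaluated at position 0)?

Does not hold

Walking from position 0: at position 2, G armed has not yet held and returning fails, so returning U G armed is false.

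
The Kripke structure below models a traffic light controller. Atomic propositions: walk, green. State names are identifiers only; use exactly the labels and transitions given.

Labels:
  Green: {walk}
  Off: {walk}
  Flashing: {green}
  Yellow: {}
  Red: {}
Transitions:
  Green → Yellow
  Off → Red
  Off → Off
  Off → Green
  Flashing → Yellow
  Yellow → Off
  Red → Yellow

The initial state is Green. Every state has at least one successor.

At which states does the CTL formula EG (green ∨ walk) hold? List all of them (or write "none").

States satisfying green ∨ walk: {Green, Off, Flashing}.
States satisfying EG (green ∨ walk): {Off}.

{Off}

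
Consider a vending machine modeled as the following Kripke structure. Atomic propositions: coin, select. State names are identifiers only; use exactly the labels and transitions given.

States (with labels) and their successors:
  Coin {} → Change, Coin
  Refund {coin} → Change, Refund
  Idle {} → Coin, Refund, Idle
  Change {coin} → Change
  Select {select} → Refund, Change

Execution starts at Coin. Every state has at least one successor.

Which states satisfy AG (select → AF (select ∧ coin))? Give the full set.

States satisfying select → AF (select ∧ coin): {Coin, Refund, Idle, Change}.
States satisfying AG (select → AF (select ∧ coin)): {Coin, Refund, Idle, Change}.

{Coin, Refund, Idle, Change}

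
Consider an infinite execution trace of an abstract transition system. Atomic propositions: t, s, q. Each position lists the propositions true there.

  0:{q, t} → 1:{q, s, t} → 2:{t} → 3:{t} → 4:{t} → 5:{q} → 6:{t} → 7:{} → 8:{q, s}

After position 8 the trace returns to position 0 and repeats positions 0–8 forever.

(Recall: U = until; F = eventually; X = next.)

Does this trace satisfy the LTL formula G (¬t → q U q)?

¬t → q U q must hold at every position from 0 onward. It fails at position 7, so G (¬t → q U q) is false.
Positions where ¬t holds: 5, 7, 8.
Check q U q at each: 5→ok, 7→fails, 8→ok.

Violated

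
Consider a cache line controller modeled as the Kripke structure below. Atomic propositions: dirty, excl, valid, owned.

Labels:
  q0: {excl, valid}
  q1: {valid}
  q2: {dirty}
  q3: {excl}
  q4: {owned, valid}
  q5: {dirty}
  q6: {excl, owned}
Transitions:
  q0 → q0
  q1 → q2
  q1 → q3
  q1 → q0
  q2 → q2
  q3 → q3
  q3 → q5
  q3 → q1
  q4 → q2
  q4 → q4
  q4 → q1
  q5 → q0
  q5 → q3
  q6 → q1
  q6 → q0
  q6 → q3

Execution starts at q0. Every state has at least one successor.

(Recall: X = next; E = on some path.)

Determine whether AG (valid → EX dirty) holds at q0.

States satisfying valid → EX dirty: {q1, q2, q3, q4, q5, q6}.
States satisfying AG (valid → EX dirty): {q2}.
q0 is reachable from q0 and violates valid → EX dirty, so AG fails at q0.
q0 ∉ Sat(AG (valid → EX dirty)).

Does not hold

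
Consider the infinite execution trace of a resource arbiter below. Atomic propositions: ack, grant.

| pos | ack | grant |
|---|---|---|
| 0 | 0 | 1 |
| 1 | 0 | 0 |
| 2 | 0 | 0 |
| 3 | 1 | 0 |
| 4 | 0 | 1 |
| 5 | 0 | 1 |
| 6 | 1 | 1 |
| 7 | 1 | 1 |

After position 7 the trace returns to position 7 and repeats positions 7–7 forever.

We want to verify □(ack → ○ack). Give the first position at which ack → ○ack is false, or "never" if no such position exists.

Check ack → ○ack at each position in order: 0 ✓, 1 ✓, 2 ✓.
At position 3 the labels are {ack} and the next position 4 has {grant}, so ack → ○ack is false there. This is the first violation.

3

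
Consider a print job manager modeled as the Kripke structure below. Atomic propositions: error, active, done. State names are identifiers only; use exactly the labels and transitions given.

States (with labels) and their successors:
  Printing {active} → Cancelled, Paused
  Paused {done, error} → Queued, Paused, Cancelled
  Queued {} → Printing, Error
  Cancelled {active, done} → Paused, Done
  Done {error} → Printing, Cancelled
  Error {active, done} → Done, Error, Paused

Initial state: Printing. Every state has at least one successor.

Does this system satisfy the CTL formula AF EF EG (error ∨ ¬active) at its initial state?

Yes

States satisfying EF EG (error ∨ ¬active): {Printing, Paused, Queued, Cancelled, Done, Error}.
States satisfying AF EF EG (error ∨ ¬active): {Printing, Paused, Queued, Cancelled, Done, Error}.
Printing ∈ Sat(AF EF EG (error ∨ ¬active)).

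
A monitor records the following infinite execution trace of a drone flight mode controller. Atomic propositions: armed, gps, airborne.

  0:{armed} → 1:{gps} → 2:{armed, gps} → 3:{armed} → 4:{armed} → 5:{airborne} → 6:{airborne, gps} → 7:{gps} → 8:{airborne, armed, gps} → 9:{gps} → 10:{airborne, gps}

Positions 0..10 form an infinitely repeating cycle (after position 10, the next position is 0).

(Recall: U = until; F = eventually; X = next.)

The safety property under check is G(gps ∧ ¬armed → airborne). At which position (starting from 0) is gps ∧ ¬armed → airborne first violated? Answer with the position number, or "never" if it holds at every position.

Check gps ∧ ¬armed → airborne at each position in order: 0 ✓.
At position 1 the labels are {gps}, so gps ∧ ¬armed → airborne is false there. This is the first violation.

1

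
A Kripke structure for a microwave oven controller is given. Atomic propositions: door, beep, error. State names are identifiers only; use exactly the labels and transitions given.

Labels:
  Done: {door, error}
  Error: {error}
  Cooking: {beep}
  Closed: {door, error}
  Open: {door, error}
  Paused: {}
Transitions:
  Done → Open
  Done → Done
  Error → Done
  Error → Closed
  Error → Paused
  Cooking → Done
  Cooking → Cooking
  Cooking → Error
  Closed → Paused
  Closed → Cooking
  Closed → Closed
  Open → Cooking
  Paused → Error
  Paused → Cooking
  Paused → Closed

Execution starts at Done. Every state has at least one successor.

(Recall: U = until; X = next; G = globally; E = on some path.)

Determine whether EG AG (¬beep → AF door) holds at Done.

Violated

States satisfying AG (¬beep → AF door): ∅.
States satisfying EG AG (¬beep → AF door): ∅.
No suitable path/successor from Done witnesses the formula.
Done ∉ Sat(EG AG (¬beep → AF door)).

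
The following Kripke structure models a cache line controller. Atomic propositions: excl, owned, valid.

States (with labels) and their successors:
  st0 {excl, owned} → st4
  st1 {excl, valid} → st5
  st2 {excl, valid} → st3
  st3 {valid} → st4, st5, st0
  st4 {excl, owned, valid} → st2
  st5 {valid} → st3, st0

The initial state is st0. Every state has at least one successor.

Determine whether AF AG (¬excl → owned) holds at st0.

Does not hold

States satisfying AG (¬excl → owned): ∅.
States satisfying AF AG (¬excl → owned): ∅.
There is a path from st0 along which AG (¬excl → owned) never holds.
st0 ∉ Sat(AF AG (¬excl → owned)).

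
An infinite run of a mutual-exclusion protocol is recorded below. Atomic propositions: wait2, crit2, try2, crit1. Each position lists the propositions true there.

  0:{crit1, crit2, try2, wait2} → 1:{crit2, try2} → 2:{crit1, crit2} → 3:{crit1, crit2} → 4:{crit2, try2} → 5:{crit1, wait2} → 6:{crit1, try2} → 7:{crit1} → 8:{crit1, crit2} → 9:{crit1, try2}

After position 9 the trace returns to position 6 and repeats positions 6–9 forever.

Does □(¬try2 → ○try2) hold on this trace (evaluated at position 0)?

¬try2 → ○try2 must hold at every position from 0 onward. It fails at position 2, so □(¬try2 → ○try2) is false.
Positions where ¬try2 holds: 2, 3, 5, 7, 8.
Check ○try2 at each: 2→fails, 3→ok, 5→ok, 7→fails, 8→ok.

Violated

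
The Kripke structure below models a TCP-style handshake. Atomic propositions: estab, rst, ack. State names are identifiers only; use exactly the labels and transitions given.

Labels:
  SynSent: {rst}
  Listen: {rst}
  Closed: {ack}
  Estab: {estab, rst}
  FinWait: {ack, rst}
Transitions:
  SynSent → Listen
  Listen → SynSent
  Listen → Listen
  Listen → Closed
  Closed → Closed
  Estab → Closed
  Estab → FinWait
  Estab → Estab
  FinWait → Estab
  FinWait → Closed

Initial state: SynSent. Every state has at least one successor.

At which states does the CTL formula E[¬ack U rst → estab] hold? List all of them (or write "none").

States satisfying ¬ack: {SynSent, Listen, Estab}.
States satisfying rst → estab: {Closed, Estab}.
States satisfying E[¬ack U rst → estab]: {SynSent, Listen, Closed, Estab}.

{SynSent, Listen, Closed, Estab}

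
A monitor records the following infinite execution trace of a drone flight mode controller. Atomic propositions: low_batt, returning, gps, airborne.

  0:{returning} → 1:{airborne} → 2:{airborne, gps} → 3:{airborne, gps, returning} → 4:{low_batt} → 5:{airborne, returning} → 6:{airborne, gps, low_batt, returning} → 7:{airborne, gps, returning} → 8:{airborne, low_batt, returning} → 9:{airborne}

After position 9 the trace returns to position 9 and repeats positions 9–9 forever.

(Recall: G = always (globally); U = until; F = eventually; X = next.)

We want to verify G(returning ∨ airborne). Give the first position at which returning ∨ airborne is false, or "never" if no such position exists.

Check returning ∨ airborne at each position in order: 0 ✓, 1 ✓, 2 ✓, 3 ✓.
At position 4 the labels are {low_batt}, so returning ∨ airborne is false there. This is the first violation.

4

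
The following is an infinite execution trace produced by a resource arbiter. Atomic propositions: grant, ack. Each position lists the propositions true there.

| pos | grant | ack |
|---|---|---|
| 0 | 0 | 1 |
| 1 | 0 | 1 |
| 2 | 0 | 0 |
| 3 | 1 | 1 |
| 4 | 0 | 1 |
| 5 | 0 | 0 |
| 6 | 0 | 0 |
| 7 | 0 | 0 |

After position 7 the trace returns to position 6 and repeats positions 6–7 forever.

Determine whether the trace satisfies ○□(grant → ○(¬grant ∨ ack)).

Holds

The position after 0 is 1; □(grant → ○(¬grant ∨ ack)) is true there.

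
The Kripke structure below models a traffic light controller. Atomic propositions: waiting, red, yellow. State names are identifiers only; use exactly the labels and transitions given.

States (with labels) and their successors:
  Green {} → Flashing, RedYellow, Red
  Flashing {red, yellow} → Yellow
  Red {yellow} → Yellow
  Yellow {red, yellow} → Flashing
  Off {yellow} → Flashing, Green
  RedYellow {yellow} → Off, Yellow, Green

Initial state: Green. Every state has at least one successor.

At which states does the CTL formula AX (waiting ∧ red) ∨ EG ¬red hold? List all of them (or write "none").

States satisfying waiting ∧ red: ∅.
States satisfying AX (waiting ∧ red): ∅.
States satisfying ¬red: {Green, Red, Off, RedYellow}.
States satisfying EG ¬red: {Green, Off, RedYellow}.
States satisfying AX (waiting ∧ red) ∨ EG ¬red: {Green, Off, RedYellow}.

{Green, Off, RedYellow}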